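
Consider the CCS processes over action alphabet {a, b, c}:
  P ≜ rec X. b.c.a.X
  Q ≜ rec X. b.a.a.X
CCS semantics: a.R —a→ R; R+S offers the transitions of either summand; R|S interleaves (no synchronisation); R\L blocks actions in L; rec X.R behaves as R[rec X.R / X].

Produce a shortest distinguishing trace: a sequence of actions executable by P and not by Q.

bc

P's transition system — 3 states:
  u0 = rec X. b.c.a.X | ··b··> u1
  u1 = c.a.(rec X. b.c.a.X) | ··c··> u2
  u2 = a.(rec X. b.c.a.X) | ··a··> u0
Q's transition system — 3 states:
  v0 = rec X. b.a.a.X | ··b··> v1
  v1 = a.a.(rec X. b.a.a.X) | ··a··> v2
  v2 = a.(rec X. b.a.a.X) | ··a··> v0
Executing bc from P (initial set {u0}):
  after b @ step 1: {u1}
  after c @ step 2: {u2}
  ✓ P
Executing bc from Q (initial set {v0}):
  after b @ step 1: {v1}
  after c @ step 2: ∅ (Q stuck)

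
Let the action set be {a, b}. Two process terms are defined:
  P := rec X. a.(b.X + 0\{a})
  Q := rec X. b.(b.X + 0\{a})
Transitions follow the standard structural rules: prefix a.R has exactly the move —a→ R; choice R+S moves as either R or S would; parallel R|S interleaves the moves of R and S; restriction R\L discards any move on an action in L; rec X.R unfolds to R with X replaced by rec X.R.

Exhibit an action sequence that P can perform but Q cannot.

Reachable graph of P (2 states):
  m0 = rec X. a.(b.X + 0\{a}) ⊢ --a--▸ m1
  m1 = b.(rec X. a.(b.X + 0\{a})) + 0\{a} ⊢ --b--▸ m0
Reachable graph of Q (2 states):
  n0 = rec X. b.(b.X + 0\{a}) ⊢ --b--▸ n1
  n1 = b.(rec X. b.(b.X + 0\{a})) + 0\{a} ⊢ --b--▸ n0
Trace ⟨a⟩ through P, begin at {m0}:
  after a @ step 1: {m1}
  P completes σ.
Trace ⟨a⟩ through Q, begin at {n0}:
  after a @ step 1: ∅  — Q cannot continue

a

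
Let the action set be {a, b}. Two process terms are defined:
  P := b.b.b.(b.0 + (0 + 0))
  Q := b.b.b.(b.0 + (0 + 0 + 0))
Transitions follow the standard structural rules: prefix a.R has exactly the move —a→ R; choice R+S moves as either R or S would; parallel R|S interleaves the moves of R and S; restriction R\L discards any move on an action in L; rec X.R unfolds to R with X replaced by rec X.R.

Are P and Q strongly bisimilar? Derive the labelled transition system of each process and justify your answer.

Reachable graph of P (5 states):
  p0 = b.b.b.(b.0 + (0 + 0)) | —b→ p1
  p1 = b.b.(b.0 + (0 + 0)) | —b→ p2
  p2 = b.(b.0 + (0 + 0)) | —b→ p3
  p3 = b.0 + (0 + 0) | —b→ p4
  p4 = 0 | deadlocked
Reachable graph of Q (5 states):
  q0 = b.b.b.(b.0 + (0 + 0 + 0)) | —b→ q1
  q1 = b.b.(b.0 + (0 + 0 + 0)) | —b→ q2
  q2 = b.(b.0 + (0 + 0 + 0)) | —b→ q3
  q3 = b.0 + (0 + 0 + 0) | —b→ q4
  q4 = 0 | deadlocked
Partition-refinement fixed point:
  B0 = {p0, q0}
  B1 = {p1, q1}
  B2 = {p2, q2}
  B3 = {p3, q3}
  B4 = {p4, q4}
p0 ∈ B0, q0 ∈ B0 → same block

YES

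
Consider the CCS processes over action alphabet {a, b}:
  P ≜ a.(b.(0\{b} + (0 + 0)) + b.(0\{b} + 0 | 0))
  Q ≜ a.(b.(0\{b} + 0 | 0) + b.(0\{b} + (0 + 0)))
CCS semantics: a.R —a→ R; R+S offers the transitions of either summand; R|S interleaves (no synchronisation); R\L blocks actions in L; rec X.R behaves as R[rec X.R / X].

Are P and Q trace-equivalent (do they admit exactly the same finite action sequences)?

LTS(P): 4 reachable states
  s0 = a.(b.(0\{b} + (0 + 0)) + b.(0\{b} + 0 | 0)) | --a--▸ s1
  s1 = b.(0\{b} + (0 + 0)) + b.(0\{b} + 0 | 0) | --b--▸ s2, --b--▸ s3
  s2 = 0\{b} + (0 + 0) | ·
  s3 = 0\{b} + 0 | 0 | ·
LTS(Q): 4 reachable states
  t0 = a.(b.(0\{b} + 0 | 0) + b.(0\{b} + (0 + 0))) | --a--▸ t1
  t1 = b.(0\{b} + 0 | 0) + b.(0\{b} + (0 + 0)) | --b--▸ t2, --b--▸ t3
  t2 = 0\{b} + (0 + 0) | ·
  t3 = 0\{b} + 0 | 0 | ·
Partition-refinement fixed point:
  B0 = {s0, t0}
  B1 = {s1, t1}
  B2 = {s2, s3, t2, t3}
s0 ∈ B0, t0 ∈ B0 → same block
Bisimilar ⇒ trace-equivalent.

YES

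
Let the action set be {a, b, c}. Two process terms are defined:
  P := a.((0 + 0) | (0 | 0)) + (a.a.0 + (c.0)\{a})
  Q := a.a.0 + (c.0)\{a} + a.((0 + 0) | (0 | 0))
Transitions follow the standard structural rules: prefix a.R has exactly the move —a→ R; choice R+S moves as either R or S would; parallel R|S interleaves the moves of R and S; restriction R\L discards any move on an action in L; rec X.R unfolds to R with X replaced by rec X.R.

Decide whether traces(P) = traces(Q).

traces(P) = traces(Q)

Reachable graph of P (5 states):
  u0 = a.((0 + 0) | (0 | 0)) + (a.a.0 + (c.0)\{a}) :: --a--▸ u1, --a--▸ u2, --c--▸ u3
  u1 = (0 + 0) | (0 | 0) :: deadlocked
  u2 = a.0 :: --a--▸ u4
  u3 = 0\{a} :: deadlocked
  u4 = 0 :: deadlocked
Reachable graph of Q (5 states):
  v0 = a.a.0 + (c.0)\{a} + a.((0 + 0) | (0 | 0)) :: --a--▸ v1, --a--▸ v2, --c--▸ v3
  v1 = (0 + 0) | (0 | 0) :: deadlocked
  v2 = a.0 :: --a--▸ v4
  v3 = 0\{a} :: deadlocked
  v4 = 0 :: deadlocked
Partition-refinement fixed point:
  B0 = {u0, v0}
  B1 = {u1, u3, u4, v1, v3, v4}
  B2 = {u2, v2}
u0 ∈ B0, v0 ∈ B0 → same block
Bisimilar ⇒ trace-equivalent.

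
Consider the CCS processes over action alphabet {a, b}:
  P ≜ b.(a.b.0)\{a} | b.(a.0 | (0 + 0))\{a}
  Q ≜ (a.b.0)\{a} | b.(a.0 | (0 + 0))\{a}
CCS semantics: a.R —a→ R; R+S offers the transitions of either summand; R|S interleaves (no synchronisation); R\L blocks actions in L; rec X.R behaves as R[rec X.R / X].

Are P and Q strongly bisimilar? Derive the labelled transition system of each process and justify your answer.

not bisimilar

P's transition system — 4 states:
  p0 = b.(a.b.0)\{a} | b.(a.0 | (0 + 0))\{a} | -b-> p1, -b-> p2
  p1 = (a.b.0)\{a} | b.(a.0 | (0 + 0))\{a} | -b-> p3
  p2 = b.(a.b.0)\{a} | (a.0 | (0 + 0))\{a} | -b-> p3
  p3 = (a.b.0)\{a} | (a.0 | (0 + 0))\{a} | deadlocked
Q's transition system — 2 states:
  q0 = (a.b.0)\{a} | b.(a.0 | (0 + 0))\{a} | -b-> q1
  q1 = (a.b.0)\{a} | (a.0 | (0 + 0))\{a} | deadlocked
Bisimilarity quotient blocks:
  B0 = {p0}
  B1 = {p1, p2, q0}
  B2 = {p3, q1}
p0 ∈ B0, q0 ∈ B1 → different blocks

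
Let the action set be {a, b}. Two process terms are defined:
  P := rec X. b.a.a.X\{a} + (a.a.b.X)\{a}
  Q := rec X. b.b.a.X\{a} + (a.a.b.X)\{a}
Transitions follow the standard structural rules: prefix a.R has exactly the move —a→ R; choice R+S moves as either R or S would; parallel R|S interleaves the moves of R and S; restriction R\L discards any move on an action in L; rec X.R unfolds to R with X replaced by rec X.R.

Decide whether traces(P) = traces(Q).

LTS(P): 5 reachable states
  u0 = rec X. b.a.a.X\{a} + (a.a.b.X)\{a} :: --b--▸ u1
  u1 = a.a.(rec X. b.a.a.X\{a} + (a.a.b.X)\{a})\{a} :: --a--▸ u2
  u2 = a.(rec X. b.a.a.X\{a} + (a.a.b.X)\{a})\{a} :: --a--▸ u3
  u3 = (rec X. b.a.a.X\{a} + (a.a.b.X)\{a})\{a} :: --b--▸ u4
  u4 = (a.a.(rec X. b.a.a.X\{a} + (a.a.b.X)\{a})\{a})\{a} :: (no moves)
LTS(Q): 6 reachable states
  v0 = rec X. b.b.a.X\{a} + (a.a.b.X)\{a} :: --b--▸ v1
  v1 = b.a.(rec X. b.b.a.X\{a} + (a.a.b.X)\{a})\{a} :: --b--▸ v2
  v2 = a.(rec X. b.b.a.X\{a} + (a.a.b.X)\{a})\{a} :: --a--▸ v3
  v3 = (rec X. b.b.a.X\{a} + (a.a.b.X)\{a})\{a} :: --b--▸ v4
  v4 = (b.a.(rec X. b.b.a.X\{a} + (a.a.b.X)\{a})\{a})\{a} :: --b--▸ v5
  v5 = (a.(rec X. b.b.a.X\{a} + (a.a.b.X)\{a})\{a})\{a} :: (no moves)
Executing ba from P (initial set {u0}):
  [1] b ⇒ {u1}
  [2] a ⇒ {u2}
  — P admits the full trace.
Executing ba from Q (initial set {v0}):
  [1] b ⇒ {v1}
  [2] a ⇒ no successor for Q

traces(P) ≠ traces(Q) — witness ⟨ba⟩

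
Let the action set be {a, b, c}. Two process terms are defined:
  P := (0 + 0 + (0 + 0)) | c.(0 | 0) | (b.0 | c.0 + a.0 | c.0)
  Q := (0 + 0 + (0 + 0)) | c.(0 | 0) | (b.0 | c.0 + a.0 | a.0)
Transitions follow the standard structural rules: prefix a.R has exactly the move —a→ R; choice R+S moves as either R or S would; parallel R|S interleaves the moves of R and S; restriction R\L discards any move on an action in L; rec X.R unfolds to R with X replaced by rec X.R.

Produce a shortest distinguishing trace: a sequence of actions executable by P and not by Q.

acc

LTS(P): 10 reachable states
  u0 = (0 + 0 + (0 + 0)) | c.(0 | 0) | (b.0 | c.0 + a.0 | c.0) has moves --a--▸ u1, --b--▸ u1, --c--▸ u2, --c--▸ u3, --c--▸ u4
  u1 = (0 + 0 + (0 + 0)) | c.(0 | 0) | (0 | c.0) has moves --c--▸ u5, --c--▸ u6
  u2 = (0 + 0 + (0 + 0)) | (0 | 0) | (b.0 | c.0 + a.0 | c.0) has moves --a--▸ u5, --b--▸ u5, --c--▸ u7, --c--▸ u8
  u3 = (0 + 0 + (0 + 0)) | c.(0 | 0) | (a.0 | 0) has moves --a--▸ u6, --c--▸ u7
  u4 = (0 + 0 + (0 + 0)) | c.(0 | 0) | (b.0 | 0) has moves --b--▸ u6, --c--▸ u8
  u5 = (0 + 0 + (0 + 0)) | (0 | 0) | (0 | c.0) has moves --c--▸ u9
  u6 = (0 + 0 + (0 + 0)) | c.(0 | 0) | (0 | 0) has moves --c--▸ u9
  u7 = (0 + 0 + (0 + 0)) | (0 | 0) | (a.0 | 0) has moves --a--▸ u9
  u8 = (0 + 0 + (0 + 0)) | (0 | 0) | (b.0 | 0) has moves --b--▸ u9
  u9 = (0 + 0 + (0 + 0)) | (0 | 0) | (0 | 0) has moves deadlocked
LTS(Q): 12 reachable states
  v0 = (0 + 0 + (0 + 0)) | c.(0 | 0) | (b.0 | c.0 + a.0 | a.0) has moves --a--▸ v1, --a--▸ v2, --b--▸ v3, --c--▸ v4, --c--▸ v5
  v1 = (0 + 0 + (0 + 0)) | c.(0 | 0) | (0 | a.0) has moves --a--▸ v6, --c--▸ v7
  v2 = (0 + 0 + (0 + 0)) | c.(0 | 0) | (a.0 | 0) has moves --a--▸ v6, --c--▸ v8
  v3 = (0 + 0 + (0 + 0)) | c.(0 | 0) | (0 | c.0) has moves --c--▸ v6, --c--▸ v9
  v4 = (0 + 0 + (0 + 0)) | (0 | 0) | (b.0 | c.0 + a.0 | a.0) has moves --a--▸ v7, --a--▸ v8, --b--▸ v9, --c--▸ v10
  v5 = (0 + 0 + (0 + 0)) | c.(0 | 0) | (b.0 | 0) has moves --b--▸ v6, --c--▸ v10
  v6 = (0 + 0 + (0 + 0)) | c.(0 | 0) | (0 | 0) has moves --c--▸ v11
  v7 = (0 + 0 + (0 + 0)) | (0 | 0) | (0 | a.0) has moves --a--▸ v11
  v8 = (0 + 0 + (0 + 0)) | (0 | 0) | (a.0 | 0) has moves --a--▸ v11
  v9 = (0 + 0 + (0 + 0)) | (0 | 0) | (0 | c.0) has moves --c--▸ v11
  v10 = (0 + 0 + (0 + 0)) | (0 | 0) | (b.0 | 0) has moves --b--▸ v11
  v11 = (0 + 0 + (0 + 0)) | (0 | 0) | (0 | 0) has moves deadlocked
Executing acc from P (initial set {u0}):
  [1] a ⇒ {u1}
  [2] c ⇒ {u5, u6}
  [3] c ⇒ {u9}
  — P admits the full trace.
Executing acc from Q (initial set {v0}):
  [1] a ⇒ {v1, v2}
  [2] c ⇒ {v7, v8}
  [3] c ⇒ no successor for Q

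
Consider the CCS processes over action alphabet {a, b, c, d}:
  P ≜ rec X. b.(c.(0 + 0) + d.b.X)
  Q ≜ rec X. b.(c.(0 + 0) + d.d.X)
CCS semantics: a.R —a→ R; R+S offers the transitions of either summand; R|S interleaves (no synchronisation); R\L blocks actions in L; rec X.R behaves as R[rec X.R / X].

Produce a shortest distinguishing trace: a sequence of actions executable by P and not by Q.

bdb

P's transition system — 4 states:
  m0 = rec X. b.(c.(0 + 0) + d.b.X) has moves --b--▸ m1
  m1 = c.(0 + 0) + d.b.(rec X. b.(c.(0 + 0) + d.b.X)) has moves --c--▸ m2, --d--▸ m3
  m2 = 0 + 0 has moves (no moves)
  m3 = b.(rec X. b.(c.(0 + 0) + d.b.X)) has moves --b--▸ m0
Q's transition system — 4 states:
  n0 = rec X. b.(c.(0 + 0) + d.d.X) has moves --b--▸ n1
  n1 = c.(0 + 0) + d.d.(rec X. b.(c.(0 + 0) + d.d.X)) has moves --c--▸ n2, --d--▸ n3
  n2 = 0 + 0 has moves (no moves)
  n3 = d.(rec X. b.(c.(0 + 0) + d.d.X)) has moves --d--▸ n0
Run σ = ⟨bdb⟩ on P: start {m0}
  step 1 (b): {m1}
  step 2 (d): {m3}
  step 3 (b): {m0}
  — P admits the full trace.
Run σ = ⟨bdb⟩ on Q: start {n0}
  step 1 (b): {n1}
  step 2 (d): {n3}
  step 3 (b): no successor for Q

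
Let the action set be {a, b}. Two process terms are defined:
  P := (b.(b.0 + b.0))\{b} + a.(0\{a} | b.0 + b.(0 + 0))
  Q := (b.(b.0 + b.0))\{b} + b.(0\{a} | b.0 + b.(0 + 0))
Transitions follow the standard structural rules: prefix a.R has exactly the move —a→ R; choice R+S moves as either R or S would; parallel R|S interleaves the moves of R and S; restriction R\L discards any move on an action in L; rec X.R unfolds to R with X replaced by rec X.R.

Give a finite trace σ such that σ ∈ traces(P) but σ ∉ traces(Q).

Reachable graph of P (4 states):
  u0 = (b.(b.0 + b.0))\{b} + a.(0\{a} | b.0 + b.(0 + 0)) ⊢ -a-> u1
  u1 = 0\{a} | b.0 + b.(0 + 0) ⊢ -b-> u2, -b-> u3
  u2 = 0 + 0 ⊢ stopped
  u3 = 0\{a} | 0 ⊢ stopped
Reachable graph of Q (4 states):
  v0 = (b.(b.0 + b.0))\{b} + b.(0\{a} | b.0 + b.(0 + 0)) ⊢ -b-> v1
  v1 = 0\{a} | b.0 + b.(0 + 0) ⊢ -b-> v2, -b-> v3
  v2 = 0 + 0 ⊢ stopped
  v3 = 0\{a} | 0 ⊢ stopped
Run σ = ⟨a⟩ on P: start {u0}
  [1] a ⇒ {u1}
  — P admits the full trace.
Run σ = ⟨a⟩ on Q: start {v0}
  [1] a ⇒ ∅  — Q cannot continue

a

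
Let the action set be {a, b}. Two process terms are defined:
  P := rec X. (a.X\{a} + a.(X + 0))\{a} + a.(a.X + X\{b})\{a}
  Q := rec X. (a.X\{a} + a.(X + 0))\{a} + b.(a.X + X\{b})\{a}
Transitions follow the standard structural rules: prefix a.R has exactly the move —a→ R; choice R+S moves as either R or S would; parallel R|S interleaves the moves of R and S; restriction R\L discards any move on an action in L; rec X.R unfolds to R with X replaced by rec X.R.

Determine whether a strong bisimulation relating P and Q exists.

LTS(P): 2 reachable states
  s0 = rec X. (a.X\{a} + a.(X + 0))\{a} + a.(a.X + X\{b})\{a} | =a=> s1
  s1 = (a.(rec X. (a.X\{a} + a.(X + 0))\{a} + a.(a.X + X\{b})\{a}) + (rec X. (a.X\{a} + a.(X + 0))\{a} + a.(a.X + X\{b})\{a})\{b})\{a} | deadlocked
LTS(Q): 2 reachable states
  t0 = rec X. (a.X\{a} + a.(X + 0))\{a} + b.(a.X + X\{b})\{a} | =b=> t1
  t1 = (a.(rec X. (a.X\{a} + a.(X + 0))\{a} + b.(a.X + X\{b})\{a}) + (rec X. (a.X\{a} + a.(X + 0))\{a} + b.(a.X + X\{b})\{a})\{b})\{a} | deadlocked
Partition-refinement fixed point:
  B0 = {s0}
  B1 = {s1, t1}
  B2 = {t0}
s0 ∈ B0, t0 ∈ B2 → different blocks

NO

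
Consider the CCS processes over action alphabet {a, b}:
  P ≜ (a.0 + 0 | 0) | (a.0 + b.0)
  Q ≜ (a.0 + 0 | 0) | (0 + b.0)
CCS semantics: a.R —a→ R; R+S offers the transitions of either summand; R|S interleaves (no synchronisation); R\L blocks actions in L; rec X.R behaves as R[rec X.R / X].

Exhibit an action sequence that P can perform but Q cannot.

P's transition system — 4 states:
  p0 = (a.0 + 0 | 0) | (a.0 + b.0) :: --a--▸ p1, --a--▸ p2, --b--▸ p1
  p1 = (a.0 + 0 | 0) | 0 :: --a--▸ p3
  p2 = 0 | (a.0 + b.0) :: --a--▸ p3, --b--▸ p3
  p3 = 0 | 0 :: stopped
Q's transition system — 4 states:
  q0 = (a.0 + 0 | 0) | (0 + b.0) :: --a--▸ q1, --b--▸ q2
  q1 = 0 | (0 + b.0) :: --b--▸ q3
  q2 = (a.0 + 0 | 0) | 0 :: --a--▸ q3
  q3 = 0 | 0 :: stopped
Trace ⟨aa⟩ through P, begin at {p0}:
  after a @ step 1: {p1, p2}
  after a @ step 2: {p3}
  — P admits the full trace.
Trace ⟨aa⟩ through Q, begin at {q0}:
  after a @ step 1: {q1}
  after a @ step 2: ∅  — Q cannot continue

aa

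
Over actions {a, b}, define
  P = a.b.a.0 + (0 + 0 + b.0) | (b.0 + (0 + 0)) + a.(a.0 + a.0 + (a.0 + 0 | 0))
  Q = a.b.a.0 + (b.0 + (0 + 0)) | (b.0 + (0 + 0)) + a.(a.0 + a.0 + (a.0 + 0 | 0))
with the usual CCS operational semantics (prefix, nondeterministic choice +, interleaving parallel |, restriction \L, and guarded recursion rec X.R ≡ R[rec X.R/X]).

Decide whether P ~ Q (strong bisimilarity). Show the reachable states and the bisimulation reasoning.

P's transition system — 8 states:
  s0 = a.b.a.0 + (0 + 0 + b.0) | (b.0 + (0 + 0)) + a.(a.0 + a.0 + (a.0 + 0 | 0)) ⊢ -a-> s1, -a-> s2, -b-> s3, -b-> s4
  s1 = a.0 + a.0 + (a.0 + 0 | 0) ⊢ -a-> s5
  s2 = b.a.0 ⊢ -b-> s6
  s3 = (0 + 0 + b.0) | 0 ⊢ -b-> s7
  s4 = 0 | (b.0 + (0 + 0)) ⊢ -b-> s7
  s5 = 0 ⊢ stopped
  s6 = a.0 ⊢ -a-> s5
  s7 = 0 | 0 ⊢ stopped
Q's transition system — 8 states:
  t0 = a.b.a.0 + (b.0 + (0 + 0)) | (b.0 + (0 + 0)) + a.(a.0 + a.0 + (a.0 + 0 | 0)) ⊢ -a-> t1, -a-> t2, -b-> t3, -b-> t4
  t1 = a.0 + a.0 + (a.0 + 0 | 0) ⊢ -a-> t5
  t2 = b.a.0 ⊢ -b-> t6
  t3 = (b.0 + (0 + 0)) | 0 ⊢ -b-> t7
  t4 = 0 | (b.0 + (0 + 0)) ⊢ -b-> t7
  t5 = 0 ⊢ stopped
  t6 = a.0 ⊢ -a-> t5
  t7 = 0 | 0 ⊢ stopped
Coarsest stable partition (strong bisimilarity classes):
  B0 = {s0, t0}
  B1 = {s3, s4, t3, t4}
  B2 = {s5, s7, t5, t7}
  B3 = {s2, t2}
  B4 = {s1, s6, t1, t6}
s0 ∈ B0, t0 ∈ B0 → same block

P ~ Q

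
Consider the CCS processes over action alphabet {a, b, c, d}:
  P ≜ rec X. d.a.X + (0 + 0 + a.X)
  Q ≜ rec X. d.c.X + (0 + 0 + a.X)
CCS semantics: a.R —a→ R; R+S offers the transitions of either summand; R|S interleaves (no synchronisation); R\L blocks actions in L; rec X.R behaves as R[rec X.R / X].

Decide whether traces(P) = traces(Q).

P's transition system — 2 states:
  m0 = rec X. d.a.X + (0 + 0 + a.X) ⊢ ··a··> m0, ··d··> m1
  m1 = a.(rec X. d.a.X + (0 + 0 + a.X)) ⊢ ··a··> m0
Q's transition system — 2 states:
  n0 = rec X. d.c.X + (0 + 0 + a.X) ⊢ ··a··> n0, ··d··> n1
  n1 = c.(rec X. d.c.X + (0 + 0 + a.X)) ⊢ ··c··> n0
Trace ⟨da⟩ through P, begin at {m0}:
  step 1 (d): {m1}
  step 2 (a): {m0}
  — P admits the full trace.
Trace ⟨da⟩ through Q, begin at {n0}:
  step 1 (d): {n1}
  step 2 (a): ∅  — Q cannot continue

trace-distinct — witness ⟨da⟩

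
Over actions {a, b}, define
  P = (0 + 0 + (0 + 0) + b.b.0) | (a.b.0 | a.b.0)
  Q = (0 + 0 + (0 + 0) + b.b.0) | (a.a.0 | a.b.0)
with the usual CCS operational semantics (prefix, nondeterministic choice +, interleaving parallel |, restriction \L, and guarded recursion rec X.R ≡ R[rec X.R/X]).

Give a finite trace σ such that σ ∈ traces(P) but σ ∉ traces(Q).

aabbbb

P's transition system — 27 states:
  p0 = (0 + 0 + (0 + 0) + b.b.0) | (a.b.0 | a.b.0) :: --a--▸ p1, --a--▸ p2, --b--▸ p3
  p1 = (0 + 0 + (0 + 0) + b.b.0) | (a.b.0 | b.0) :: --a--▸ p4, --b--▸ p5, --b--▸ p6
  p2 = (0 + 0 + (0 + 0) + b.b.0) | (b.0 | a.b.0) :: --a--▸ p4, --b--▸ p7, --b--▸ p8
  p3 = b.0 | (a.b.0 | a.b.0) :: --a--▸ p6, --a--▸ p8, --b--▸ p9
  p4 = (0 + 0 + (0 + 0) + b.b.0) | (b.0 | b.0) :: --b--▸ p10, --b--▸ p11, --b--▸ p12
  p5 = (0 + 0 + (0 + 0) + b.b.0) | (a.b.0 | 0) :: --a--▸ p11, --b--▸ p13
  p6 = b.0 | (a.b.0 | b.0) :: --a--▸ p12, --b--▸ p13, --b--▸ p14
  p7 = (0 + 0 + (0 + 0) + b.b.0) | (0 | a.b.0) :: --a--▸ p10, --b--▸ p15
  p8 = b.0 | (b.0 | a.b.0) :: --a--▸ p12, --b--▸ p15, --b--▸ p16
  p9 = 0 | (a.b.0 | a.b.0) :: --a--▸ p14, --a--▸ p16
  p10 = (0 + 0 + (0 + 0) + b.b.0) | (0 | b.0) :: --b--▸ p17, --b--▸ p18
  p11 = (0 + 0 + (0 + 0) + b.b.0) | (b.0 | 0) :: --b--▸ p17, --b--▸ p19
  p12 = b.0 | (b.0 | b.0) :: --b--▸ p18, --b--▸ p19, --b--▸ p20
  p13 = b.0 | (a.b.0 | 0) :: --a--▸ p19, --b--▸ p21
  p14 = 0 | (a.b.0 | b.0) :: --a--▸ p20, --b--▸ p21
  p15 = b.0 | (0 | a.b.0) :: --a--▸ p18, --b--▸ p22
  p16 = 0 | (b.0 | a.b.0) :: --a--▸ p20, --b--▸ p22
  p17 = (0 + 0 + (0 + 0) + b.b.0) | (0 | 0) :: --b--▸ p23
  p18 = b.0 | (0 | b.0) :: --b--▸ p23, --b--▸ p24
  p19 = b.0 | (b.0 | 0) :: --b--▸ p23, --b--▸ p25
  p20 = 0 | (b.0 | b.0) :: --b--▸ p24, --b--▸ p25
  p21 = 0 | (a.b.0 | 0) :: --a--▸ p25
  p22 = 0 | (0 | a.b.0) :: --a--▸ p24
  p23 = b.0 | (0 | 0) :: --b--▸ p26
  p24 = 0 | (0 | b.0) :: --b--▸ p26
  p25 = 0 | (b.0 | 0) :: --b--▸ p26
  p26 = 0 | (0 | 0) :: ·
Q's transition system — 27 states:
  q0 = (0 + 0 + (0 + 0) + b.b.0) | (a.a.0 | a.b.0) :: --a--▸ q1, --a--▸ q2, --b--▸ q3
  q1 = (0 + 0 + (0 + 0) + b.b.0) | (a.0 | a.b.0) :: --a--▸ q4, --a--▸ q5, --b--▸ q6
  q2 = (0 + 0 + (0 + 0) + b.b.0) | (a.a.0 | b.0) :: --a--▸ q5, --b--▸ q7, --b--▸ q8
  q3 = b.0 | (a.a.0 | a.b.0) :: --a--▸ q6, --a--▸ q8, --b--▸ q9
  q4 = (0 + 0 + (0 + 0) + b.b.0) | (0 | a.b.0) :: --a--▸ q10, --b--▸ q11
  q5 = (0 + 0 + (0 + 0) + b.b.0) | (a.0 | b.0) :: --a--▸ q10, --b--▸ q12, --b--▸ q13
  q6 = b.0 | (a.0 | a.b.0) :: --a--▸ q11, --a--▸ q13, --b--▸ q14
  q7 = (0 + 0 + (0 + 0) + b.b.0) | (a.a.0 | 0) :: --a--▸ q12, --b--▸ q15
  q8 = b.0 | (a.a.0 | b.0) :: --a--▸ q13, --b--▸ q15, --b--▸ q16
  q9 = 0 | (a.a.0 | a.b.0) :: --a--▸ q14, --a--▸ q16
  q10 = (0 + 0 + (0 + 0) + b.b.0) | (0 | b.0) :: --b--▸ q17, --b--▸ q18
  q11 = b.0 | (0 | a.b.0) :: --a--▸ q18, --b--▸ q19
  q12 = (0 + 0 + (0 + 0) + b.b.0) | (a.0 | 0) :: --a--▸ q17, --b--▸ q20
  q13 = b.0 | (a.0 | b.0) :: --a--▸ q18, --b--▸ q20, --b--▸ q21
  q14 = 0 | (a.0 | a.b.0) :: --a--▸ q19, --a--▸ q21
  q15 = b.0 | (a.a.0 | 0) :: --a--▸ q20, --b--▸ q22
  q16 = 0 | (a.a.0 | b.0) :: --a--▸ q21, --b--▸ q22
  q17 = (0 + 0 + (0 + 0) + b.b.0) | (0 | 0) :: --b--▸ q23
  q18 = b.0 | (0 | b.0) :: --b--▸ q23, --b--▸ q24
  q19 = 0 | (0 | a.b.0) :: --a--▸ q24
  q20 = b.0 | (a.0 | 0) :: --a--▸ q23, --b--▸ q25
  q21 = 0 | (a.0 | b.0) :: --a--▸ q24, --b--▸ q25
  q22 = 0 | (a.a.0 | 0) :: --a--▸ q25
  q23 = b.0 | (0 | 0) :: --b--▸ q26
  q24 = 0 | (0 | b.0) :: --b--▸ q26
  q25 = 0 | (a.0 | 0) :: --a--▸ q26
  q26 = 0 | (0 | 0) :: ·
Trace ⟨aabbbb⟩ through P, begin at {p0}:
  step 1 (a): {p1, p2}
  step 2 (a): {p4}
  step 3 (b): {p10, p11, p12}
  step 4 (b): {p17, p18, p19, p20}
  step 5 (b): {p23, p24, p25}
  step 6 (b): {p26}
  — P admits the full trace.
Trace ⟨aabbbb⟩ through Q, begin at {q0}:
  step 1 (a): {q1, q2}
  step 2 (a): {q4, q5}
  step 3 (b): {q11, q12, q13}
  step 4 (b): {q19, q20, q21}
  step 5 (b): {q25}
  step 6 (b): ∅ (Q stuck)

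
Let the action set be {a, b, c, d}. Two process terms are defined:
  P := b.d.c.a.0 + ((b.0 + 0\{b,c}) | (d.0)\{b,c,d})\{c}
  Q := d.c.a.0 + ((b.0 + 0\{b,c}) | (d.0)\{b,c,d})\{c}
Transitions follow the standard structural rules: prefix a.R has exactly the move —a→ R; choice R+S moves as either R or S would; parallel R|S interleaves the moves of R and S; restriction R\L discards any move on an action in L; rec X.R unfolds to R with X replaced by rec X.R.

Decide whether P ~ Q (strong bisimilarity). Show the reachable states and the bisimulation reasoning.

P ≁ Q

Reachable graph of P (6 states):
  p0 = b.d.c.a.0 + ((b.0 + 0\{b,c}) | (d.0)\{b,c,d})\{c} | ··b··> p1, ··b··> p2
  p1 = (0 | (d.0)\{b,c,d})\{c} | stopped
  p2 = d.c.a.0 | ··d··> p3
  p3 = c.a.0 | ··c··> p4
  p4 = a.0 | ··a··> p5
  p5 = 0 | stopped
Reachable graph of Q (5 states):
  q0 = d.c.a.0 + ((b.0 + 0\{b,c}) | (d.0)\{b,c,d})\{c} | ··b··> q1, ··d··> q2
  q1 = (0 | (d.0)\{b,c,d})\{c} | stopped
  q2 = c.a.0 | ··c··> q3
  q3 = a.0 | ··a··> q4
  q4 = 0 | stopped
Partition-refinement fixed point:
  B0 = {p0}
  B1 = {p2}
  B2 = {p3, q2}
  B3 = {p4, q3}
  B4 = {p1, p5, q1, q4}
  B5 = {q0}
p0 ∈ B0, q0 ∈ B5 → different blocks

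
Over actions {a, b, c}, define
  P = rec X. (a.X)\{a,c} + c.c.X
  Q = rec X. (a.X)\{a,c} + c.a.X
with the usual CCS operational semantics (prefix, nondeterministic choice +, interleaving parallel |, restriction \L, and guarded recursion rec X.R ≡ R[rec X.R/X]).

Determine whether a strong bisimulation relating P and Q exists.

P's transition system — 2 states:
  u0 = rec X. (a.X)\{a,c} + c.c.X | --c--▸ u1
  u1 = c.(rec X. (a.X)\{a,c} + c.c.X) | --c--▸ u0
Q's transition system — 2 states:
  v0 = rec X. (a.X)\{a,c} + c.a.X | --c--▸ v1
  v1 = a.(rec X. (a.X)\{a,c} + c.a.X) | --a--▸ v0
Bisimilarity quotient blocks:
  B0 = {u0, u1}
  B1 = {v0}
  B2 = {v1}
u0 ∈ B0, v0 ∈ B1 → different blocks

not bisimilar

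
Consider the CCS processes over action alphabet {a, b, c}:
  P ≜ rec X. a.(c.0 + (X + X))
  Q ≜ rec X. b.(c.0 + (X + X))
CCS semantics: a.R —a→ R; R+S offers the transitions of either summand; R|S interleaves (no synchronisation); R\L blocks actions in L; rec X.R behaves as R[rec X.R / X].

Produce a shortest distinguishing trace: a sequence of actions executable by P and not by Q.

Reachable graph of P (3 states):
  s0 = rec X. a.(c.0 + (X + X)) ⊢ ··a··> s1
  s1 = c.0 + ((rec X. a.(c.0 + (X + X))) + (rec X. a.(c.0 + (X + X)))) ⊢ ··a··> s1, ··c··> s2
  s2 = 0 ⊢ deadlocked
Reachable graph of Q (3 states):
  t0 = rec X. b.(c.0 + (X + X)) ⊢ ··b··> t1
  t1 = c.0 + ((rec X. b.(c.0 + (X + X))) + (rec X. b.(c.0 + (X + X)))) ⊢ ··b··> t1, ··c··> t2
  t2 = 0 ⊢ deadlocked
Run σ = ⟨a⟩ on P: start {s0}
  [1] a ⇒ {s1}
  — P admits the full trace.
Run σ = ⟨a⟩ on Q: start {t0}
  [1] a ⇒ ∅  — Q cannot continue

a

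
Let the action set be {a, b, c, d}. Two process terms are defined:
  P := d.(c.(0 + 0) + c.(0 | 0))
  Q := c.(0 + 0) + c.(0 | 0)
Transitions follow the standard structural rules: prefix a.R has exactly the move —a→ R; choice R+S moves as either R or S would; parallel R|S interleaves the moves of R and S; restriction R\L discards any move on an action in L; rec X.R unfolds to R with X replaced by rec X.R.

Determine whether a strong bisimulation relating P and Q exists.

NO

LTS(P): 4 reachable states
  m0 = d.(c.(0 + 0) + c.(0 | 0)) ⊢ —d→ m1
  m1 = c.(0 + 0) + c.(0 | 0) ⊢ —c→ m2, —c→ m3
  m2 = 0 + 0 ⊢ ·
  m3 = 0 | 0 ⊢ ·
LTS(Q): 3 reachable states
  n0 = c.(0 + 0) + c.(0 | 0) ⊢ —c→ n1, —c→ n2
  n1 = 0 + 0 ⊢ ·
  n2 = 0 | 0 ⊢ ·
Coarsest stable partition (strong bisimilarity classes):
  B0 = {m0}
  B1 = {m1, n0}
  B2 = {m2, m3, n1, n2}
m0 ∈ B0, n0 ∈ B1 → different blocks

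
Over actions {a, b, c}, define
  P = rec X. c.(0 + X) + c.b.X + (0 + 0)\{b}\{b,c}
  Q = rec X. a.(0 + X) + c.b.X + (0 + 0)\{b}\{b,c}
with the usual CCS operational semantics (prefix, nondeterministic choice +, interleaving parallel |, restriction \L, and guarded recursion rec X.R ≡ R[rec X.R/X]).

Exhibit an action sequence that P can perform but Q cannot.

cc

P's transition system — 3 states:
  m0 = rec X. c.(0 + X) + c.b.X + (0 + 0)\{b}\{b,c} has moves =c=> m1, =c=> m2
  m1 = 0 + (rec X. c.(0 + X) + c.b.X + (0 + 0)\{b}\{b,c}) has moves =c=> m1, =c=> m2
  m2 = b.(rec X. c.(0 + X) + c.b.X + (0 + 0)\{b}\{b,c}) has moves =b=> m0
Q's transition system — 3 states:
  n0 = rec X. a.(0 + X) + c.b.X + (0 + 0)\{b}\{b,c} has moves =a=> n1, =c=> n2
  n1 = 0 + (rec X. a.(0 + X) + c.b.X + (0 + 0)\{b}\{b,c}) has moves =a=> n1, =c=> n2
  n2 = b.(rec X. a.(0 + X) + c.b.X + (0 + 0)\{b}\{b,c}) has moves =b=> n0
Run σ = ⟨cc⟩ on P: start {m0}
  step 1 (c): {m1, m2}
  step 2 (c): {m1, m2}
  — P admits the full trace.
Run σ = ⟨cc⟩ on Q: start {n0}
  step 1 (c): {n2}
  step 2 (c): no successor for Q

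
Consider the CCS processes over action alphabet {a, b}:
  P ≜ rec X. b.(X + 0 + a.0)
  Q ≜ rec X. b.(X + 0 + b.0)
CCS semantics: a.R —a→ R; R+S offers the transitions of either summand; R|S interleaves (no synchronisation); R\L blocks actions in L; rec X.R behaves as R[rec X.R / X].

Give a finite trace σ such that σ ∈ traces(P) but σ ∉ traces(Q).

Reachable graph of P (3 states):
  m0 = rec X. b.(X + 0 + a.0) ⊢ -b-> m1
  m1 = (rec X. b.(X + 0 + a.0)) + 0 + a.0 ⊢ -a-> m2, -b-> m1
  m2 = 0 ⊢ deadlocked
Reachable graph of Q (3 states):
  n0 = rec X. b.(X + 0 + b.0) ⊢ -b-> n1
  n1 = (rec X. b.(X + 0 + b.0)) + 0 + b.0 ⊢ -b-> n1, -b-> n2
  n2 = 0 ⊢ deadlocked
Executing ba from P (initial set {m0}):
  [1] b ⇒ {m1}
  [2] a ⇒ {m2}
  — P admits the full trace.
Executing ba from Q (initial set {n0}):
  [1] b ⇒ {n1}
  [2] a ⇒ ∅ (Q stuck)

ba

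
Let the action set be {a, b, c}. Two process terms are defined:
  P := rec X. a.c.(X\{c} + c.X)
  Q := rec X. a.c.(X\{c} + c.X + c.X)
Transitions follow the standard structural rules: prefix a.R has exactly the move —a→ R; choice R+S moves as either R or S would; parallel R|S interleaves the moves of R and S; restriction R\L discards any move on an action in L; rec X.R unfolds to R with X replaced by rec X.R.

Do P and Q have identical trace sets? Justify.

LTS(P): 4 reachable states
  m0 = rec X. a.c.(X\{c} + c.X) has moves ··a··> m1
  m1 = c.((rec X. a.c.(X\{c} + c.X))\{c} + c.(rec X. a.c.(X\{c} + c.X))) has moves ··c··> m2
  m2 = (rec X. a.c.(X\{c} + c.X))\{c} + c.(rec X. a.c.(X\{c} + c.X)) has moves ··a··> m3, ··c··> m0
  m3 = (c.((rec X. a.c.(X\{c} + c.X))\{c} + c.(rec X. a.c.(X\{c} + c.X))))\{c} has moves (no moves)
LTS(Q): 4 reachable states
  n0 = rec X. a.c.(X\{c} + c.X + c.X) has moves ··a··> n1
  n1 = c.((rec X. a.c.(X\{c} + c.X + c.X))\{c} + c.(rec X. a.c.(X\{c} + c.X + c.X)) + c.(rec X. a.c.(X\{c} + c.X + c.X))) has moves ··c··> n2
  n2 = (rec X. a.c.(X\{c} + c.X + c.X))\{c} + c.(rec X. a.c.(X\{c} + c.X + c.X)) + c.(rec X. a.c.(X\{c} + c.X + c.X)) has moves ··a··> n3, ··c··> n0
  n3 = (c.((rec X. a.c.(X\{c} + c.X + c.X))\{c} + c.(rec X. a.c.(X\{c} + c.X + c.X)) + c.(rec X. a.c.(X\{c} + c.X + c.X))))\{c} has moves (no moves)
Partition-refinement fixed point:
  B0 = {m0, n0}
  B1 = {m1, n1}
  B2 = {m2, n2}
  B3 = {m3, n3}
m0 ∈ B0, n0 ∈ B0 → same block
Bisimilar ⇒ trace-equivalent.

trace-equivalent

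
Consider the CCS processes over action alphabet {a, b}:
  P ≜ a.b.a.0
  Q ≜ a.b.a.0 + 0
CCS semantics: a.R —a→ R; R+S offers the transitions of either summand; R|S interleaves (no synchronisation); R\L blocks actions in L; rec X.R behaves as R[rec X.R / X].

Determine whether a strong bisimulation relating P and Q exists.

YES

LTS(P): 4 reachable states
  u0 = a.b.a.0 :: -a-> u1
  u1 = b.a.0 :: -b-> u2
  u2 = a.0 :: -a-> u3
  u3 = 0 :: deadlocked
LTS(Q): 4 reachable states
  v0 = a.b.a.0 + 0 :: -a-> v1
  v1 = b.a.0 :: -b-> v2
  v2 = a.0 :: -a-> v3
  v3 = 0 :: deadlocked
Bisimilarity quotient blocks:
  B0 = {u0, v0}
  B1 = {u1, v1}
  B2 = {u2, v2}
  B3 = {u3, v3}
u0 ∈ B0, v0 ∈ B0 → same block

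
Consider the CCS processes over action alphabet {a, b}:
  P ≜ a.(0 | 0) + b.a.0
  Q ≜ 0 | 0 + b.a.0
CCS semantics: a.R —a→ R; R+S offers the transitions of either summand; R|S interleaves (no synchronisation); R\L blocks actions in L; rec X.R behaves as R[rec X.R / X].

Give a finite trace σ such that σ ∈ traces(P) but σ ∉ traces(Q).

P's transition system — 4 states:
  s0 = a.(0 | 0) + b.a.0 :: -a-> s1, -b-> s2
  s1 = 0 | 0 :: (no moves)
  s2 = a.0 :: -a-> s3
  s3 = 0 :: (no moves)
Q's transition system — 3 states:
  t0 = 0 | 0 + b.a.0 :: -b-> t1
  t1 = a.0 :: -a-> t2
  t2 = 0 :: (no moves)
Trace ⟨a⟩ through P, begin at {s0}:
  step 1 (a): {s1}
  — P admits the full trace.
Trace ⟨a⟩ through Q, begin at {t0}:
  step 1 (a): no successor for Q

a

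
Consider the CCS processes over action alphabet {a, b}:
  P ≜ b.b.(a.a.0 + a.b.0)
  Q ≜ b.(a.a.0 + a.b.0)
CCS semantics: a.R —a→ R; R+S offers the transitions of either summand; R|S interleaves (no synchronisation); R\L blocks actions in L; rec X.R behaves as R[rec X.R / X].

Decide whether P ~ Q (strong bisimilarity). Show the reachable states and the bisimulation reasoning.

P's transition system — 6 states:
  m0 = b.b.(a.a.0 + a.b.0) :: —b→ m1
  m1 = b.(a.a.0 + a.b.0) :: —b→ m2
  m2 = a.a.0 + a.b.0 :: —a→ m3, —a→ m4
  m3 = a.0 :: —a→ m5
  m4 = b.0 :: —b→ m5
  m5 = 0 :: ·
Q's transition system — 5 states:
  n0 = b.(a.a.0 + a.b.0) :: —b→ n1
  n1 = a.a.0 + a.b.0 :: —a→ n2, —a→ n3
  n2 = a.0 :: —a→ n4
  n3 = b.0 :: —b→ n4
  n4 = 0 :: ·
Coarsest stable partition (strong bisimilarity classes):
  B0 = {m0}
  B1 = {m1, n0}
  B2 = {m2, n1}
  B3 = {m4, n3}
  B4 = {m5, n4}
  B5 = {m3, n2}
m0 ∈ B0, n0 ∈ B1 → different blocks

P ≁ Q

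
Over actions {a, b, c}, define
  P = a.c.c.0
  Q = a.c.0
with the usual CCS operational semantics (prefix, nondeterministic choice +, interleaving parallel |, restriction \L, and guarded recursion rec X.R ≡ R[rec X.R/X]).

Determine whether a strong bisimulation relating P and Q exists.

Reachable graph of P (4 states):
  u0 = a.c.c.0 | ··a··> u1
  u1 = c.c.0 | ··c··> u2
  u2 = c.0 | ··c··> u3
  u3 = 0 | ∅
Reachable graph of Q (3 states):
  v0 = a.c.0 | ··a··> v1
  v1 = c.0 | ··c··> v2
  v2 = 0 | ∅
Partition-refinement fixed point:
  B0 = {u0}
  B1 = {u1}
  B2 = {u2, v1}
  B3 = {u3, v2}
  B4 = {v0}
u0 ∈ B0, v0 ∈ B4 → different blocks

P ≁ Q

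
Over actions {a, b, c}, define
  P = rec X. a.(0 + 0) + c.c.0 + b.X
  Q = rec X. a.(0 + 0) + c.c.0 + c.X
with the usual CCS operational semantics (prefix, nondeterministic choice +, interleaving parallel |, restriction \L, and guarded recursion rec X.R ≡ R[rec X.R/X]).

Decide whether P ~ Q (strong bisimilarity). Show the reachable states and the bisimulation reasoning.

P's transition system — 4 states:
  s0 = rec X. a.(0 + 0) + c.c.0 + b.X :: —a→ s1, —b→ s0, —c→ s2
  s1 = 0 + 0 :: (no moves)
  s2 = c.0 :: —c→ s3
  s3 = 0 :: (no moves)
Q's transition system — 4 states:
  t0 = rec X. a.(0 + 0) + c.c.0 + c.X :: —a→ t1, —c→ t0, —c→ t2
  t1 = 0 + 0 :: (no moves)
  t2 = c.0 :: —c→ t3
  t3 = 0 :: (no moves)
Partition-refinement fixed point:
  B0 = {s0}
  B1 = {s1, s3, t1, t3}
  B2 = {s2, t2}
  B3 = {t0}
s0 ∈ B0, t0 ∈ B3 → different blocks

NO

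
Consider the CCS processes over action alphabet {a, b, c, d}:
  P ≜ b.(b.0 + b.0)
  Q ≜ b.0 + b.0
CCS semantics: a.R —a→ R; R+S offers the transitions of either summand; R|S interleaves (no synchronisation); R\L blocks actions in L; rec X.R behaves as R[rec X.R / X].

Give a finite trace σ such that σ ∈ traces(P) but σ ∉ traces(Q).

LTS(P): 3 reachable states
  u0 = b.(b.0 + b.0) | ··b··> u1
  u1 = b.0 + b.0 | ··b··> u2
  u2 = 0 | (no moves)
LTS(Q): 2 reachable states
  v0 = b.0 + b.0 | ··b··> v1
  v1 = 0 | (no moves)
Run σ = ⟨bb⟩ on P: start {u0}
  after b @ step 1: {u1}
  after b @ step 2: {u2}
  P completes σ.
Run σ = ⟨bb⟩ on Q: start {v0}
  after b @ step 1: {v1}
  after b @ step 2: no successor for Q

bb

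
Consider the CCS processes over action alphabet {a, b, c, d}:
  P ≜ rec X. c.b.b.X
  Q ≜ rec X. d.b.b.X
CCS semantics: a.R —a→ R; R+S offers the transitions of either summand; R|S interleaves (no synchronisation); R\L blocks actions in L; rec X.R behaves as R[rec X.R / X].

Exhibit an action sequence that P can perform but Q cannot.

LTS(P): 3 reachable states
  s0 = rec X. c.b.b.X has moves —c→ s1
  s1 = b.b.(rec X. c.b.b.X) has moves —b→ s2
  s2 = b.(rec X. c.b.b.X) has moves —b→ s0
LTS(Q): 3 reachable states
  t0 = rec X. d.b.b.X has moves —d→ t1
  t1 = b.b.(rec X. d.b.b.X) has moves —b→ t2
  t2 = b.(rec X. d.b.b.X) has moves —b→ t0
Trace ⟨c⟩ through P, begin at {s0}:
  after c @ step 1: {s1}
  P completes σ.
Trace ⟨c⟩ through Q, begin at {t0}:
  after c @ step 1: no successor for Q

c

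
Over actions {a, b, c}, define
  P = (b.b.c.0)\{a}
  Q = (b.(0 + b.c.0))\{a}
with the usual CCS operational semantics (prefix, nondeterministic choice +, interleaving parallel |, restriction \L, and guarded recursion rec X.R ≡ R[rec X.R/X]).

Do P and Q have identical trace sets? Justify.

trace-equivalent

Reachable graph of P (4 states):
  s0 = (b.b.c.0)\{a} :: —b→ s1
  s1 = (b.c.0)\{a} :: —b→ s2
  s2 = (c.0)\{a} :: —c→ s3
  s3 = 0\{a} :: (no moves)
Reachable graph of Q (4 states):
  t0 = (b.(0 + b.c.0))\{a} :: —b→ t1
  t1 = (0 + b.c.0)\{a} :: —b→ t2
  t2 = (c.0)\{a} :: —c→ t3
  t3 = 0\{a} :: (no moves)
Coarsest stable partition (strong bisimilarity classes):
  B0 = {s0, t0}
  B1 = {s1, t1}
  B2 = {s2, t2}
  B3 = {s3, t3}
s0 ∈ B0, t0 ∈ B0 → same block
Bisimilar ⇒ trace-equivalent.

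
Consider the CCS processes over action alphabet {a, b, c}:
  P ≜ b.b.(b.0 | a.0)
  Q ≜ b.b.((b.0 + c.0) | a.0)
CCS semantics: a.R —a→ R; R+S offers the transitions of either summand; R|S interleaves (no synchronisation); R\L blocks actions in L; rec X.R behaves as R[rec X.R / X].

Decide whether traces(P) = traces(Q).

P's transition system — 6 states:
  p0 = b.b.(b.0 | a.0) has moves --b--▸ p1
  p1 = b.(b.0 | a.0) has moves --b--▸ p2
  p2 = b.0 | a.0 has moves --a--▸ p3, --b--▸ p4
  p3 = b.0 | 0 has moves --b--▸ p5
  p4 = 0 | a.0 has moves --a--▸ p5
  p5 = 0 | 0 has moves stopped
Q's transition system — 6 states:
  q0 = b.b.((b.0 + c.0) | a.0) has moves --b--▸ q1
  q1 = b.((b.0 + c.0) | a.0) has moves --b--▸ q2
  q2 = (b.0 + c.0) | a.0 has moves --a--▸ q3, --b--▸ q4, --c--▸ q4
  q3 = (b.0 + c.0) | 0 has moves --b--▸ q5, --c--▸ q5
  q4 = 0 | a.0 has moves --a--▸ q5
  q5 = 0 | 0 has moves stopped
Run σ = ⟨bbc⟩ on Q: start {q0}
  step 1 (b): {q1}
  step 2 (b): {q2}
  step 3 (c): {q4}
  Q completes σ.
Run σ = ⟨bbc⟩ on P: start {p0}
  step 1 (b): {p1}
  step 2 (b): {p2}
  step 3 (c): no successor for P

NO — witness ⟨bbc⟩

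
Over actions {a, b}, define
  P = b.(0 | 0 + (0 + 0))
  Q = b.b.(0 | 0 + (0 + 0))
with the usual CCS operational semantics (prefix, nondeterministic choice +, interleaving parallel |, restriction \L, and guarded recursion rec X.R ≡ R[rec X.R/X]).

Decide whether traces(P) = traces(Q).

Reachable graph of P (2 states):
  m0 = b.(0 | 0 + (0 + 0)) has moves ··b··> m1
  m1 = 0 | 0 + (0 + 0) has moves (no moves)
Reachable graph of Q (3 states):
  n0 = b.b.(0 | 0 + (0 + 0)) has moves ··b··> n1
  n1 = b.(0 | 0 + (0 + 0)) has moves ··b··> n2
  n2 = 0 | 0 + (0 + 0) has moves (no moves)
Run σ = ⟨bb⟩ on Q: start {n0}
  [1] b ⇒ {n1}
  [2] b ⇒ {n2}
  Q completes σ.
Run σ = ⟨bb⟩ on P: start {m0}
  [1] b ⇒ {m1}
  [2] b ⇒ no successor for P

trace-distinct — witness ⟨bb⟩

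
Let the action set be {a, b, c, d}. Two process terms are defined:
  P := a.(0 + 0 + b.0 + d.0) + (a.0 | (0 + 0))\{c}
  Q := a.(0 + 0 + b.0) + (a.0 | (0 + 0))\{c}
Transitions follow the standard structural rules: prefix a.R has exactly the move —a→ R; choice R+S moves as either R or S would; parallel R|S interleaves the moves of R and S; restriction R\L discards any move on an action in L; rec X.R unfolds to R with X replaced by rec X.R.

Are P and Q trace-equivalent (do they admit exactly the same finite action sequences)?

Reachable graph of P (4 states):
  p0 = a.(0 + 0 + b.0 + d.0) + (a.0 | (0 + 0))\{c} ⊢ =a=> p1, =a=> p2
  p1 = (0 | (0 + 0))\{c} ⊢ ∅
  p2 = 0 + 0 + b.0 + d.0 ⊢ =b=> p3, =d=> p3
  p3 = 0 ⊢ ∅
Reachable graph of Q (4 states):
  q0 = a.(0 + 0 + b.0) + (a.0 | (0 + 0))\{c} ⊢ =a=> q1, =a=> q2
  q1 = (0 | (0 + 0))\{c} ⊢ ∅
  q2 = 0 + 0 + b.0 ⊢ =b=> q3
  q3 = 0 ⊢ ∅
Trace ⟨ad⟩ through P, begin at {p0}:
  [1] a ⇒ {p1, p2}
  [2] d ⇒ {p3}
  P completes σ.
Trace ⟨ad⟩ through Q, begin at {q0}:
  [1] a ⇒ {q1, q2}
  [2] d ⇒ no successor for Q

traces(P) ≠ traces(Q) — witness ⟨ad⟩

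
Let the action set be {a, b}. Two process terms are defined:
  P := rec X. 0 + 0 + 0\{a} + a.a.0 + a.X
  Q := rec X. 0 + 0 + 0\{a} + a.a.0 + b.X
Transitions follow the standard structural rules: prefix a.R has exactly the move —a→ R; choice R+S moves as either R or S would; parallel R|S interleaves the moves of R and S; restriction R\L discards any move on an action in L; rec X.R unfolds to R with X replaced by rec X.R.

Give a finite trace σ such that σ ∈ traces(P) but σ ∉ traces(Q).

LTS(P): 3 reachable states
  u0 = rec X. 0 + 0 + 0\{a} + a.a.0 + a.X | -a-> u0, -a-> u1
  u1 = a.0 | -a-> u2
  u2 = 0 | ∅
LTS(Q): 3 reachable states
  v0 = rec X. 0 + 0 + 0\{a} + a.a.0 + b.X | -a-> v1, -b-> v0
  v1 = a.0 | -a-> v2
  v2 = 0 | ∅
Trace ⟨aaa⟩ through P, begin at {u0}:
  [1] a ⇒ {u0, u1}
  [2] a ⇒ {u0, u1, u2}
  [3] a ⇒ {u0, u1, u2}
  ✓ P
Trace ⟨aaa⟩ through Q, begin at {v0}:
  [1] a ⇒ {v1}
  [2] a ⇒ {v2}
  [3] a ⇒ ∅  — Q cannot continue

aaa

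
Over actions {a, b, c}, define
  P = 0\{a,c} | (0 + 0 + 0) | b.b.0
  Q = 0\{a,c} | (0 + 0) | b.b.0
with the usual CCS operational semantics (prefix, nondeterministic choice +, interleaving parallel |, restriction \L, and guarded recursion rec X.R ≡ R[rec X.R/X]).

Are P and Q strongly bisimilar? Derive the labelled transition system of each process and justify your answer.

bisimilar

Reachable graph of P (3 states):
  p0 = 0\{a,c} | (0 + 0 + 0) | b.b.0 | —b→ p1
  p1 = 0\{a,c} | (0 + 0 + 0) | b.0 | —b→ p2
  p2 = 0\{a,c} | (0 + 0 + 0) | 0 | deadlocked
Reachable graph of Q (3 states):
  q0 = 0\{a,c} | (0 + 0) | b.b.0 | —b→ q1
  q1 = 0\{a,c} | (0 + 0) | b.0 | —b→ q2
  q2 = 0\{a,c} | (0 + 0) | 0 | deadlocked
Bisimilarity quotient blocks:
  B0 = {p0, q0}
  B1 = {p1, q1}
  B2 = {p2, q2}
p0 ∈ B0, q0 ∈ B0 → same block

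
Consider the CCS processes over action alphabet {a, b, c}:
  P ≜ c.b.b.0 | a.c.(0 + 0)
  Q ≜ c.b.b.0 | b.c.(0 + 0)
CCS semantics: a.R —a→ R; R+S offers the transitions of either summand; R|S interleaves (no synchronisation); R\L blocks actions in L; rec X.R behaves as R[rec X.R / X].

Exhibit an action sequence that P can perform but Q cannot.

a

LTS(P): 12 reachable states
  u0 = c.b.b.0 | a.c.(0 + 0) ⊢ ··a··> u1, ··c··> u2
  u1 = c.b.b.0 | c.(0 + 0) ⊢ ··c··> u3, ··c··> u4
  u2 = b.b.0 | a.c.(0 + 0) ⊢ ··a··> u3, ··b··> u5
  u3 = b.b.0 | c.(0 + 0) ⊢ ··b··> u6, ··c··> u7
  u4 = c.b.b.0 | (0 + 0) ⊢ ··c··> u7
  u5 = b.0 | a.c.(0 + 0) ⊢ ··a··> u6, ··b··> u8
  u6 = b.0 | c.(0 + 0) ⊢ ··b··> u9, ··c··> u10
  u7 = b.b.0 | (0 + 0) ⊢ ··b··> u10
  u8 = 0 | a.c.(0 + 0) ⊢ ··a··> u9
  u9 = 0 | c.(0 + 0) ⊢ ··c··> u11
  u10 = b.0 | (0 + 0) ⊢ ··b··> u11
  u11 = 0 | (0 + 0) ⊢ ∅
LTS(Q): 12 reachable states
  v0 = c.b.b.0 | b.c.(0 + 0) ⊢ ··b··> v1, ··c··> v2
  v1 = c.b.b.0 | c.(0 + 0) ⊢ ··c··> v3, ··c··> v4
  v2 = b.b.0 | b.c.(0 + 0) ⊢ ··b··> v3, ··b··> v5
  v3 = b.b.0 | c.(0 + 0) ⊢ ··b··> v6, ··c··> v7
  v4 = c.b.b.0 | (0 + 0) ⊢ ··c··> v7
  v5 = b.0 | b.c.(0 + 0) ⊢ ··b··> v6, ··b··> v8
  v6 = b.0 | c.(0 + 0) ⊢ ··b··> v9, ··c··> v10
  v7 = b.b.0 | (0 + 0) ⊢ ··b··> v10
  v8 = 0 | b.c.(0 + 0) ⊢ ··b··> v9
  v9 = 0 | c.(0 + 0) ⊢ ··c··> v11
  v10 = b.0 | (0 + 0) ⊢ ··b··> v11
  v11 = 0 | (0 + 0) ⊢ ∅
Run σ = ⟨a⟩ on P: start {u0}
  after a @ step 1: {u1}
  P completes σ.
Run σ = ⟨a⟩ on Q: start {v0}
  after a @ step 1: ∅ (Q stuck)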